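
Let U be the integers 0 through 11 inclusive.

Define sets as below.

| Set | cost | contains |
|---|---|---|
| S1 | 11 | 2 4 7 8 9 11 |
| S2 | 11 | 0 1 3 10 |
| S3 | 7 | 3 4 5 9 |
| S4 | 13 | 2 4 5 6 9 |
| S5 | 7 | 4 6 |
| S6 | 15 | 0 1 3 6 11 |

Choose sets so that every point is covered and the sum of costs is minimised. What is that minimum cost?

S1, S2, S4 together cover every point (S1 ∪ S2 ∪ S4 = {0, 1, 2, 3, 4, 5, 6, 7, 8, 9, 10, 11}); total cost 11 + 11 + 13 = 35.
The greedy pick S3, S1, S2, S5 costs 36; no covering selection beats 35.

35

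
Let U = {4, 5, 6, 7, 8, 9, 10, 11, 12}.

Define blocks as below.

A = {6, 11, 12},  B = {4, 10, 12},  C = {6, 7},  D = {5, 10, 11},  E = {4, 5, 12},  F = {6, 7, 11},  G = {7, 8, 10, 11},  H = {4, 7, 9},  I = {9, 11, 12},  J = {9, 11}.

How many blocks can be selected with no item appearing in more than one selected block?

3

C, E, J are pairwise disjoint (C={6,7}; E={4,5,12}; J={9,11}).
Every remaining block overlaps one of these, and no 4 of the listed blocks are pairwise disjoint, so 3 is the maximum.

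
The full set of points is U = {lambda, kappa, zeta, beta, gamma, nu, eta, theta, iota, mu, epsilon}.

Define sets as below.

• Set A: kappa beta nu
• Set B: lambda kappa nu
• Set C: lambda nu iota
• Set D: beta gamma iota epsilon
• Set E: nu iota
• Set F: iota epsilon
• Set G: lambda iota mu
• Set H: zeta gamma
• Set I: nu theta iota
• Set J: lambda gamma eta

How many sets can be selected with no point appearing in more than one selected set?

3

A, G, H are pairwise disjoint (A={kappa,beta,nu}; G={lambda,iota,mu}; H={zeta,gamma}).
Every remaining set overlaps one of these, and no 4 of the listed sets are pairwise disjoint, so 3 is the maximum.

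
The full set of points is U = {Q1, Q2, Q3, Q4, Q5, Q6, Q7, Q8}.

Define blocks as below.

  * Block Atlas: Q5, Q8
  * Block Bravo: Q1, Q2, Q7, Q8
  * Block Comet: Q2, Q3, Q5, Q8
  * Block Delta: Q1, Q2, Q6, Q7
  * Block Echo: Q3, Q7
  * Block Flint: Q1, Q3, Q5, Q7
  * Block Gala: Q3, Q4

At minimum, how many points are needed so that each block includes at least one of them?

3

H = {Q1, Q3, Q8} meets every block (each contains at least one member of H), and |H| = 3.
The blocks Atlas, Delta, Gala are pairwise disjoint, so any hitting set needs a separate point for each — at least 3. Hence 3 is optimal.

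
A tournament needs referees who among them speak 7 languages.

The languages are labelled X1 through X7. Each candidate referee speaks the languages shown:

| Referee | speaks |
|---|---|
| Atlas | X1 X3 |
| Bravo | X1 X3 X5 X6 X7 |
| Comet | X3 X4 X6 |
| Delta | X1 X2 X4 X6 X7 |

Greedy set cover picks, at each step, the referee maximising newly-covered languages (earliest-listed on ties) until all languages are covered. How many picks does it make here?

2

Greedy: pick Bravo (covers 5 new) → pick Delta (covers 2 new). Total picks: 2.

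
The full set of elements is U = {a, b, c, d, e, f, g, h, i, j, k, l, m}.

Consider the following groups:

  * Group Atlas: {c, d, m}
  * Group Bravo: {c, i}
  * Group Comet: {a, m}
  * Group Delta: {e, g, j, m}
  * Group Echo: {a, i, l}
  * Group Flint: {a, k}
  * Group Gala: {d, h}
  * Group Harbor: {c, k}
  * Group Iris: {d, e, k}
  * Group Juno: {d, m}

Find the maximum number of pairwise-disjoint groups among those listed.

4

Delta, Echo, Gala, Harbor are pairwise disjoint (Delta={e,g,j,m}; Echo={a,i,l}; Gala={d,h}; Harbor={c,k}).
Every remaining group overlaps one of these, and no 5 of the listed groups are pairwise disjoint, so 4 is the maximum.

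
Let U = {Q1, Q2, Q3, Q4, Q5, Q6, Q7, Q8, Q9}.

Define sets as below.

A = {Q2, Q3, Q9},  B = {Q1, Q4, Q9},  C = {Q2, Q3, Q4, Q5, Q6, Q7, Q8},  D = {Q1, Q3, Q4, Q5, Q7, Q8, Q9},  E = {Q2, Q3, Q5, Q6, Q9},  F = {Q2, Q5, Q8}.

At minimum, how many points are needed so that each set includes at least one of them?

2

The 2 points {Q1, Q2} hit every set.
The sets B, F are pairwise disjoint, so any hitting set needs a separate point for each — at least 2. Hence 2 is optimal.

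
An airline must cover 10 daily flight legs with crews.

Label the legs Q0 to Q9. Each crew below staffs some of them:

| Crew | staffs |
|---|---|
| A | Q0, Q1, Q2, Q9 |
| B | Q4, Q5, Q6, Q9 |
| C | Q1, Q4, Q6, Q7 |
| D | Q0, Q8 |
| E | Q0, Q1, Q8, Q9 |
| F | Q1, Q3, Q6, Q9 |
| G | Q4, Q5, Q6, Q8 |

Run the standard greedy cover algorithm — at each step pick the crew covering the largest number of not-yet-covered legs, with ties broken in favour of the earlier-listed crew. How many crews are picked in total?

4

Greedy: pick A (covers 4 new) → pick G (covers 4 new) → pick C (covers 1 new) → pick F (covers 1 new). Total picks: 4.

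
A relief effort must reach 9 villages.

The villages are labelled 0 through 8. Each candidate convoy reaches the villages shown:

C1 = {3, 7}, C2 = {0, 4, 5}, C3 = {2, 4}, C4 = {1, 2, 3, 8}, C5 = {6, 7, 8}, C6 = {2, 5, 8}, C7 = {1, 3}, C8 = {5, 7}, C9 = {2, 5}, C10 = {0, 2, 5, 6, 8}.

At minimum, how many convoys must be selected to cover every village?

3

Take {C2, C4, C5}. Their union is {0, 1, 2, 3, 4, 5, 6, 7, 8}, which is all 9 villages.
No 2 of the 10 convoys cover everything (all 45 combinations miss at least one village), so 3 is optimal.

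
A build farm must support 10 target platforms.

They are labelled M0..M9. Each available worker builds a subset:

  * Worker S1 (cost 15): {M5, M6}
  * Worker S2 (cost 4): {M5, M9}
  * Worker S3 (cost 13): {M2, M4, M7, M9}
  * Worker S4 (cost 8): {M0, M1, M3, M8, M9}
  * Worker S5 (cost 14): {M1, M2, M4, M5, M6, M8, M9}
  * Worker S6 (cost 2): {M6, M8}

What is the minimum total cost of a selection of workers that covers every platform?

S2, S3, S4, S6 together cover every platform (S2 ∪ S3 ∪ S4 ∪ S6 = {M0, M1, M2, M3, M4, M5, M6, M7, M8, M9}); total cost 4 + 13 + 8 + 2 = 27.
No covering selection has total cost below 27.

27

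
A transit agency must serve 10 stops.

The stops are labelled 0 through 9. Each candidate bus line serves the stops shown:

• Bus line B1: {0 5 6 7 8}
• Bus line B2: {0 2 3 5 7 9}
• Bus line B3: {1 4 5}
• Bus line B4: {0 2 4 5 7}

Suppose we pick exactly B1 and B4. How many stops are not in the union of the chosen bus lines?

3

Union of B1, B4 = {0, 2, 4, 5, 6, 7, 8}.
Not covered: 1, 3, 9 — 3 stops.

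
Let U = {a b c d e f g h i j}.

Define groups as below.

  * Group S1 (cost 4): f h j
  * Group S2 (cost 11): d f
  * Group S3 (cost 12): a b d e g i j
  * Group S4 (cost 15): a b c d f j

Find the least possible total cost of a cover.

31

S1, S3, S4 together cover every point (S1 ∪ S3 ∪ S4 = {a, b, c, d, e, f, g, h, i, j}); total cost 4 + 12 + 15 = 31.
No covering selection has total cost below 31.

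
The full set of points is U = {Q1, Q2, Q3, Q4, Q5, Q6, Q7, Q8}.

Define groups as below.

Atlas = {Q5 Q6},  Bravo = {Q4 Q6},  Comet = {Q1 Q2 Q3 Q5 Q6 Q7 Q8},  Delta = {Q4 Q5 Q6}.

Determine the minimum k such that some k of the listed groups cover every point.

Bravo and Comet cover everything between them: the union {Q1, Q2, Q3, Q4, Q5, Q6, Q7, Q8} is all of U.
No single group has all 8 points (the largest, Comet, has 7), so 2 is optimal.

2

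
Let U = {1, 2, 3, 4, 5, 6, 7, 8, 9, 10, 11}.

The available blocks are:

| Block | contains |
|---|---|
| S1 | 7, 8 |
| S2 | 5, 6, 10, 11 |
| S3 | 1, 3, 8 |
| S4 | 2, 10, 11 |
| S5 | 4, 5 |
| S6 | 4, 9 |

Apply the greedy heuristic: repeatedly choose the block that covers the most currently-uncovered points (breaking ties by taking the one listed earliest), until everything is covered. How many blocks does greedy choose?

5

Greedy: pick S2 (covers 4 new) → pick S3 (covers 3 new) → pick S6 (covers 2 new) → pick S1 (covers 1 new) → pick S4 (covers 1 new). Total picks: 5.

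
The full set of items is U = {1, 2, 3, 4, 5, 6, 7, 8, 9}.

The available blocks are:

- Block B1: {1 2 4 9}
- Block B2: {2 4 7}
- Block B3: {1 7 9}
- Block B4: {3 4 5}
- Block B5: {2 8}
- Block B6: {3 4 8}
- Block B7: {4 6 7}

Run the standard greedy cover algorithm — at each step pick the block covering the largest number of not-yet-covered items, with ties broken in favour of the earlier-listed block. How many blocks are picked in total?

4

Greedy: pick B1 (covers 4 new) → pick B4 (covers 2 new) → pick B7 (covers 2 new) → pick B5 (covers 1 new). Total picks: 4.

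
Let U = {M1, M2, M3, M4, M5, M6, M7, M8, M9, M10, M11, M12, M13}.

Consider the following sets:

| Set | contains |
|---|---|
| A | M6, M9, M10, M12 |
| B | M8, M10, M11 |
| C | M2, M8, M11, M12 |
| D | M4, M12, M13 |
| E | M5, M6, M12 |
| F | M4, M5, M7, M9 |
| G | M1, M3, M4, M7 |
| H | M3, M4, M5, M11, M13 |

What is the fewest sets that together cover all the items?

4

Take {A, C, G, H}. Their union is {M1, M2, M3, M4, M5, M6, M7, M8, M9, M10, M11, M12, M13}, which is all 13 items.
Only G contains M1, so G is forced; the remaining 9 items need at least 3 more sets (each remaining set adds at most 4) — so at least 4 sets are needed, and 4 is optimal.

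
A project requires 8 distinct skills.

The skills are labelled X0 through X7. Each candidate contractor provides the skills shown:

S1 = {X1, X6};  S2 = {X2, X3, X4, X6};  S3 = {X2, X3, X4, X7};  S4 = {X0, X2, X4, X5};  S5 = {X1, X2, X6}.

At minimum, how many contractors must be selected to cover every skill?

S1 and S3 and S4 together: S1 ∪ S3 ∪ S4 = {X0, X1, X2, X3, X4, X5, X6, X7} — every skill is covered.
Only S4 contains X0, so S4 is forced; the remaining 4 skills need at least 2 more contractors (each remaining contractor adds at most 2) — so at least 3 contractors are needed, and 3 is optimal.

3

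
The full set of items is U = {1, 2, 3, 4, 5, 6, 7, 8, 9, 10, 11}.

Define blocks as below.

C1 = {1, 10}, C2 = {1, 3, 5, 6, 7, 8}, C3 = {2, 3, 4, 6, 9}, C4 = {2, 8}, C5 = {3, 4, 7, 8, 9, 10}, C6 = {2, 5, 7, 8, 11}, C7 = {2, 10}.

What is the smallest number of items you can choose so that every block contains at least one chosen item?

The 3 items {6, 8, 10} hit every block.
No choice of 2 items meets every block, so 3 is the minimum.

3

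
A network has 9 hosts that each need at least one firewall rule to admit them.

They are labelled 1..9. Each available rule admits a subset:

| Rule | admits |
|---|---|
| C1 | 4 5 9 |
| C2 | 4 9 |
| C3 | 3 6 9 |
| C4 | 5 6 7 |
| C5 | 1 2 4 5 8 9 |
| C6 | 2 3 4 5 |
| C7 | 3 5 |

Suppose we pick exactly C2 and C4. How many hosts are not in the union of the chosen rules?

4

Union of C2, C4 = {4, 5, 6, 7, 9}.
Not covered: 1, 2, 3, 8 — 4 hosts.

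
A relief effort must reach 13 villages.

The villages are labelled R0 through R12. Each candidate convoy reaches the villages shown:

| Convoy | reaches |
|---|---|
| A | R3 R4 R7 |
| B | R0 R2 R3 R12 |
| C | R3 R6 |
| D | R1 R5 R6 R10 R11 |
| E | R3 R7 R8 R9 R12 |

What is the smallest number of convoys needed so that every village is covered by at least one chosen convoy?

Take {A, B, D, E}. Their union is {R0, R1, R2, R3, R4, R5, R6, R7, R8, R9, R10, R11, R12}, which is all 13 villages.
No 3 of the 5 convoys cover everything (all 10 combinations miss at least one village), so 4 is optimal.

4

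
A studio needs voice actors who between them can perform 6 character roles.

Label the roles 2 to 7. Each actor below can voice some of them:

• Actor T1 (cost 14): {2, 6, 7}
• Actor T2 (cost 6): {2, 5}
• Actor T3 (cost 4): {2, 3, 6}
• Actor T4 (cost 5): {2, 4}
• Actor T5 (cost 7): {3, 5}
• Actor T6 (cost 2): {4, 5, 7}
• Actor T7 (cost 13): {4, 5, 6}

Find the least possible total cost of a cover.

T3, T6 together cover every role (T3 ∪ T6 = {2, 3, 4, 5, 6, 7}); total cost 4 + 2 = 6.
No covering selection has total cost below 6.

6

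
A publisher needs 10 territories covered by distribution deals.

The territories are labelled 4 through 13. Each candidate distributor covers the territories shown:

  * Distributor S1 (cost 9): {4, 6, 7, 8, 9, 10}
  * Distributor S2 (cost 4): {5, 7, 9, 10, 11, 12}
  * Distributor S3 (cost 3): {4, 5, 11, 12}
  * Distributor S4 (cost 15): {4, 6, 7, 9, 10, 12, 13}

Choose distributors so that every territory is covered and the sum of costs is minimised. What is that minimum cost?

27

S1, S3, S4 together cover every territory (S1 ∪ S3 ∪ S4 = {4, 5, 6, 7, 8, 9, 10, 11, 12, 13}); total cost 9 + 3 + 15 = 27.
The greedy pick S2, S1, S4 costs 28; no covering selection beats 27.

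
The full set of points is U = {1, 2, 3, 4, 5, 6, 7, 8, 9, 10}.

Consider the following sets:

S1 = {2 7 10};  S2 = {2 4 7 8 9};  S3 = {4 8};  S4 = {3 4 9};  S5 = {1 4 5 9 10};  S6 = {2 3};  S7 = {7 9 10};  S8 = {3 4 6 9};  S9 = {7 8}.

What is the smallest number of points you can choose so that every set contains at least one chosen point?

3

Take H = {2, 4, 7}. Each listed set contains at least one of these, so H is a hitting set of size 3.
The sets S3, S6, S7 are pairwise disjoint, so any hitting set needs a separate point for each — at least 3. Hence 3 is optimal.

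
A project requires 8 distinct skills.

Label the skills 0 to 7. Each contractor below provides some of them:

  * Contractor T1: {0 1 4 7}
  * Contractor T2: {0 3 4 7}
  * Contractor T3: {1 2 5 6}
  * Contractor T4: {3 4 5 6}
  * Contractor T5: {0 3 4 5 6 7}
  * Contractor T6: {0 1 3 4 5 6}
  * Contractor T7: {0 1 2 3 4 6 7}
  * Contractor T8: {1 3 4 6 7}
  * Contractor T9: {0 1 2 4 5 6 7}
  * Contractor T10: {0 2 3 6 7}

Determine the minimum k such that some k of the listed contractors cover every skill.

T6 and T9 together: T6 ∪ T9 = {0, 1, 2, 3, 4, 5, 6, 7} — every skill is covered.
No single contractor has all 8 skills (the largest, T7, has 7), so 2 is optimal.

2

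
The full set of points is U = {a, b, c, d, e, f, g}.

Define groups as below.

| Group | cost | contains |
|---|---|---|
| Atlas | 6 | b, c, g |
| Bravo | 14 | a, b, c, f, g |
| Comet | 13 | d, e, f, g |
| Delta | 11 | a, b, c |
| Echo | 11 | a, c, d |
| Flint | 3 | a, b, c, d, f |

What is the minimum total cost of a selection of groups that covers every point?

16

Comet, Flint together cover every point (Comet ∪ Flint = {a, b, c, d, e, f, g}); total cost 13 + 3 = 16.
The greedy pick Flint, Atlas, Comet costs 22; no covering selection beats 16.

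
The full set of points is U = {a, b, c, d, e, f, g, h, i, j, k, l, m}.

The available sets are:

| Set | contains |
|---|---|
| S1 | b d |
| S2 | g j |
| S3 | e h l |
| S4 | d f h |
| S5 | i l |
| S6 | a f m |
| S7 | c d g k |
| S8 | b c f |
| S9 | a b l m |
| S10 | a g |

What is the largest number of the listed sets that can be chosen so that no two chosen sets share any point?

4

S1, S2, S5, S6 are pairwise disjoint (S1={b,d}; S2={g,j}; S5={i,l}; S6={a,f,m}).
Every remaining set overlaps one of these, and no 5 of the listed sets are pairwise disjoint, so 4 is the maximum.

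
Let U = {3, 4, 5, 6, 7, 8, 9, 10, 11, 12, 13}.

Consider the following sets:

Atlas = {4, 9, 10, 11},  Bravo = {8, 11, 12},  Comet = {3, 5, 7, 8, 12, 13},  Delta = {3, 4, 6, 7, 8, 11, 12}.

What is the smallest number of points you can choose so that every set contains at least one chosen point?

Take H = {4, 8}. Each listed set contains at least one of these, so H is a hitting set of size 2.
The sets Atlas, Comet are pairwise disjoint, so any hitting set needs a separate point for each — at least 2. Hence 2 is optimal.

2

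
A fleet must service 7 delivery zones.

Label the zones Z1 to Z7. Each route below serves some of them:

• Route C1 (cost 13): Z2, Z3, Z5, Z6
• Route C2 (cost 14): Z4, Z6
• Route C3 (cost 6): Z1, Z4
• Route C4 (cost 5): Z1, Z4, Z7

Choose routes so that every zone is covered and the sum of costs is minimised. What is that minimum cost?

C1, C4 together cover every zone (C1 ∪ C4 = {Z1, Z2, Z3, Z4, Z5, Z6, Z7}); total cost 13 + 5 = 18.
No covering selection has total cost below 18.

18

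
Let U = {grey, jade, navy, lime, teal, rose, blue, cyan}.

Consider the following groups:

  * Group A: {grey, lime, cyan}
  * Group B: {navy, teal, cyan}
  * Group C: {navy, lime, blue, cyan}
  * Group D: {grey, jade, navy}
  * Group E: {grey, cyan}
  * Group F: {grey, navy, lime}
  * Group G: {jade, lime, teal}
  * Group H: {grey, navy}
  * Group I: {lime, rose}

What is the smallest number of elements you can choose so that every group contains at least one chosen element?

3

Take T = {navy, lime, cyan}. Each listed group contains at least one of these, so T is a hitting set of size 3.
No choice of 2 elements meets every group, so 3 is the minimum.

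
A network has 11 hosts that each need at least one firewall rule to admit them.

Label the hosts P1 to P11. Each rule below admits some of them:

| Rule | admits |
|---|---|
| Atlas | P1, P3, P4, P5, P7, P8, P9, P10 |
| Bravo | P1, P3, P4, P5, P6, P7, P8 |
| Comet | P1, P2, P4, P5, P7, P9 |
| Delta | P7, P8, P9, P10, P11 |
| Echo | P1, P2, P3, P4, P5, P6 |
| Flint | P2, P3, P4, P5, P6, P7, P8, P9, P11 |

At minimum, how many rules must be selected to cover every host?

Atlas and Flint together: Atlas ∪ Flint = {P1, P2, P3, P4, P5, P6, P7, P8, P9, P10, P11} — every host is covered.
No single rule has all 11 hosts (the largest, Flint, has 9), so 2 is optimal.

2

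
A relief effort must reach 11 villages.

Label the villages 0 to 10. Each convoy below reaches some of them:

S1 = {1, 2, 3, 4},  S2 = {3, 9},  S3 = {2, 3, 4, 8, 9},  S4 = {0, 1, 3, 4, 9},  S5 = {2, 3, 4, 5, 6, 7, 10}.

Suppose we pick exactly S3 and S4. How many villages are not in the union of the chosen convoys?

4

Union of S3, S4 = {0, 1, 2, 3, 4, 8, 9}.
Not covered: 5, 6, 7, 10 — 4 villages.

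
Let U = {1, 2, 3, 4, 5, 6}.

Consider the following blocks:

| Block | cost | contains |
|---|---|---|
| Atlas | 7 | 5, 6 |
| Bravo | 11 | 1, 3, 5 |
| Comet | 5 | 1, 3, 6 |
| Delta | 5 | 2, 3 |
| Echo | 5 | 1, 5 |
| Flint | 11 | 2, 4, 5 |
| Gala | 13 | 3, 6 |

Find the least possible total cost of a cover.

Comet, Flint together cover every point (Comet ∪ Flint = {1, 2, 3, 4, 5, 6}); total cost 5 + 11 = 16.
No covering selection has total cost below 16.

16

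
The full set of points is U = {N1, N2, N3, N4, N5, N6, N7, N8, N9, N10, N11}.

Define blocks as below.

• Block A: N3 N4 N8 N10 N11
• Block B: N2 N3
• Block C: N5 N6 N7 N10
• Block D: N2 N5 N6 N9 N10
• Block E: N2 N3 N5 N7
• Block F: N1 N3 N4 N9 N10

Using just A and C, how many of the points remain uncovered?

Union of A, C = {N3, N4, N5, N6, N7, N8, N10, N11}.
Not covered: N1, N2, N9 — 3 points.

3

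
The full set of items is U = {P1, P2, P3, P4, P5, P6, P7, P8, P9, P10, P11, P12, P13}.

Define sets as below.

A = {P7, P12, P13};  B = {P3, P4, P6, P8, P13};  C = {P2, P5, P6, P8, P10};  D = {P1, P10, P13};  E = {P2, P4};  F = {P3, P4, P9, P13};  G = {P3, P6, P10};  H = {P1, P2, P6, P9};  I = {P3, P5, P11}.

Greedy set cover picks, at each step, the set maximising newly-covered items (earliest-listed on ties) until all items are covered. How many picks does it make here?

5

Greedy: pick B (covers 5 new) → pick C (covers 3 new) → pick A (covers 2 new) → pick H (covers 2 new) → pick I (covers 1 new). Total picks: 5.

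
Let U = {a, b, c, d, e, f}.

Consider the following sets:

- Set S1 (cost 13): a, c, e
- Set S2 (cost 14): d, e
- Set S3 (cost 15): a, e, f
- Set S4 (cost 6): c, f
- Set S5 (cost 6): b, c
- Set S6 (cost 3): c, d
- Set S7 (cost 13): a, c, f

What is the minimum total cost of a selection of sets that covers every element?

24

S3, S5, S6 together cover every element (S3 ∪ S5 ∪ S6 = {a, b, c, d, e, f}); total cost 15 + 6 + 3 = 24.
No covering selection has total cost below 24.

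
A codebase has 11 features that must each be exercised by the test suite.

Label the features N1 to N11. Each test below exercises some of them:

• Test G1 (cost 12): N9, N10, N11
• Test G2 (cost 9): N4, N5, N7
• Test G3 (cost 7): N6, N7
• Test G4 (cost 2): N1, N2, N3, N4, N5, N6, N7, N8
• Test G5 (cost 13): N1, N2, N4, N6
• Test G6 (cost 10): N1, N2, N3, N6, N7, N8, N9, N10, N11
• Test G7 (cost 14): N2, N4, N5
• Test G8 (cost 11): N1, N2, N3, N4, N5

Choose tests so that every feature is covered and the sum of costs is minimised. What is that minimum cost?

G4, G6 together cover every feature (G4 ∪ G6 = {N1, N2, N3, N4, N5, N6, N7, N8, N9, N10, N11}); total cost 2 + 10 = 12.
No covering selection has total cost below 12.

12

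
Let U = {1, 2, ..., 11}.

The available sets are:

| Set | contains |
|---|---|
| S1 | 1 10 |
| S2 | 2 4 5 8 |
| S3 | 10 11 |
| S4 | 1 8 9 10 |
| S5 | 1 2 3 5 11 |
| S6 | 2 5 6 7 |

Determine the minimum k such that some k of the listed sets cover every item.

S2 and S4 and S5 and S6 together: S2 ∪ S4 ∪ S5 ∪ S6 = {1, 2, 3, 4, 5, 6, 7, 8, 9, 10, 11} — every item is covered.
Only S2 contains 4, so S2 is forced; the remaining 7 items need at least 3 more sets (each remaining set adds at most 3) — so at least 4 sets are needed, and 4 is optimal.

4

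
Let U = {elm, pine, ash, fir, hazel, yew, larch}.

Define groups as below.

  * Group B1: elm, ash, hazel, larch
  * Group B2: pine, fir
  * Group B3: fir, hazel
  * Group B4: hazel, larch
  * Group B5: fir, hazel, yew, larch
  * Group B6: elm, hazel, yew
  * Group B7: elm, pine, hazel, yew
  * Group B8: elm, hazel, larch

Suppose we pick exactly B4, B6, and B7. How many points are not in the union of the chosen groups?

2

Union of B4, B6, B7 = {elm, pine, hazel, yew, larch}.
Not covered: ash, fir — 2 points.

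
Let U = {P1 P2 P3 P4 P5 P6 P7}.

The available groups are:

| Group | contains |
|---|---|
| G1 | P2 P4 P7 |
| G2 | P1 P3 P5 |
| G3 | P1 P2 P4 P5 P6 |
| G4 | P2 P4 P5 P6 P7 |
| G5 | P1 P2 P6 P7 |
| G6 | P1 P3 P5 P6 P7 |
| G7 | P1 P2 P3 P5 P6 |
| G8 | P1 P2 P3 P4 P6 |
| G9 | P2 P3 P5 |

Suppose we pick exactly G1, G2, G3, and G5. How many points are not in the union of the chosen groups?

0

Union of G1, G2, G3, G5 = {P1, P2, P3, P4, P5, P6, P7} — that's every point, so 0 are uncovered.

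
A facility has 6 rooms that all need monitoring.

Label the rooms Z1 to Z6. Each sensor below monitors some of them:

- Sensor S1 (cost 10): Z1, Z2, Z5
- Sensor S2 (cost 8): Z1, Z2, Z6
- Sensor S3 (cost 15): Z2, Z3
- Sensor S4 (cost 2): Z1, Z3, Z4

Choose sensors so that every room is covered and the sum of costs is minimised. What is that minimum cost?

20

S1, S2, S4 together cover every room (S1 ∪ S2 ∪ S4 = {Z1, Z2, Z3, Z4, Z5, Z6}); total cost 10 + 8 + 2 = 20.
No covering selection has total cost below 20.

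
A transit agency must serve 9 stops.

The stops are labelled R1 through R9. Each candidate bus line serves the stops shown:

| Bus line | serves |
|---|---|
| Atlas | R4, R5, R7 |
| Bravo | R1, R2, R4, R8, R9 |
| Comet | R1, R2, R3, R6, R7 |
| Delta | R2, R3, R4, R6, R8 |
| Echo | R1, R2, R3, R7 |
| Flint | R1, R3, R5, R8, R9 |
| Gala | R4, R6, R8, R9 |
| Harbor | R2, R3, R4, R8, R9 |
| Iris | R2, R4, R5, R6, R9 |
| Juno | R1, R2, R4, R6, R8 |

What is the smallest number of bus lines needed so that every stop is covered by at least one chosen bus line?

3

Take {Atlas, Echo, Gala}. Their union is {R1, R2, R3, R4, R5, R6, R7, R8, R9}, which is all 9 stops.
No 2 of the 10 bus lines cover everything (all 45 combinations miss at least one stop), so 3 is optimal.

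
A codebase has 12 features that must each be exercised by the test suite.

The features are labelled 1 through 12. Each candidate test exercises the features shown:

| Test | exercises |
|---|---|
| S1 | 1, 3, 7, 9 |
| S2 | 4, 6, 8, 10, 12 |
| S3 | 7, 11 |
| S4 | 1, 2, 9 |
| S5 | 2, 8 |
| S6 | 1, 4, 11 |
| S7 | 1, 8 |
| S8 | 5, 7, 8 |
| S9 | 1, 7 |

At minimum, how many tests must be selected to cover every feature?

S1 and S2 and S3 and S4 and S8 together: S1 ∪ S2 ∪ S3 ∪ S4 ∪ S8 = {1, 2, 3, 4, 5, 6, 7, 8, 9, 10, 11, 12} — every feature is covered.
No 4 of the 9 tests cover everything (all 126 combinations miss at least one feature), so 5 is optimal.

5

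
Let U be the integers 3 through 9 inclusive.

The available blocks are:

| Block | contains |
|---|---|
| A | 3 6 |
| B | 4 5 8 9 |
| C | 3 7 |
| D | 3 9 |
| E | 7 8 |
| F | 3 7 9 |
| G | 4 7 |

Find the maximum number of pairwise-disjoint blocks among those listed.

B, C are pairwise disjoint (B={4,5,8,9}; C={3,7}).
Every remaining block overlaps one of these, and no 3 of the listed blocks are pairwise disjoint, so 2 is the maximum.

2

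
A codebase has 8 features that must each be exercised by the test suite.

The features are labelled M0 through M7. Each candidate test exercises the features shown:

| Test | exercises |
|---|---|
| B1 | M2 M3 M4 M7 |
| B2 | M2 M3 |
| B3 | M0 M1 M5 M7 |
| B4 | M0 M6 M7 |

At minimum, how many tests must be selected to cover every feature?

Take {B1, B3, B4}. Their union is {M0, M1, M2, M3, M4, M5, M6, M7}, which is all 8 features.
Only B3 contains M1, so B3 is forced; the remaining 4 features need at least 2 more tests (each remaining test adds at most 3) — so at least 3 tests are needed, and 3 is optimal.

3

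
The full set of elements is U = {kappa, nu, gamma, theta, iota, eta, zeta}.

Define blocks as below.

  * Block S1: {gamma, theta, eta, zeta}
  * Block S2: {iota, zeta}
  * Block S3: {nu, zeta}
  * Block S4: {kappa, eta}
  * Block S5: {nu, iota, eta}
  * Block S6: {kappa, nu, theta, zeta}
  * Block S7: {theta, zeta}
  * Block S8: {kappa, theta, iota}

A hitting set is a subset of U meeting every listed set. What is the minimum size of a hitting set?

Take H = {iota, eta, zeta}. Each listed block contains at least one of these, so H is a hitting set of size 3.
No choice of 2 elements meets every block, so 3 is the minimum.

3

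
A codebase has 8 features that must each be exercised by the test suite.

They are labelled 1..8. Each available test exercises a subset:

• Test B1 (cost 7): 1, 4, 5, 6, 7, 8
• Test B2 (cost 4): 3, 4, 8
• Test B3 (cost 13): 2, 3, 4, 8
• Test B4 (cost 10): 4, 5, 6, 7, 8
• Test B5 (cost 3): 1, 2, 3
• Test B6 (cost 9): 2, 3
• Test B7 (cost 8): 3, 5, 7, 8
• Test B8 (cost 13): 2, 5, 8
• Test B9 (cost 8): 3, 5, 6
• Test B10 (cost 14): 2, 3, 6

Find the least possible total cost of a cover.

10

B1, B5 together cover every feature (B1 ∪ B5 = {1, 2, 3, 4, 5, 6, 7, 8}); total cost 7 + 3 = 10.
No covering selection has total cost below 10.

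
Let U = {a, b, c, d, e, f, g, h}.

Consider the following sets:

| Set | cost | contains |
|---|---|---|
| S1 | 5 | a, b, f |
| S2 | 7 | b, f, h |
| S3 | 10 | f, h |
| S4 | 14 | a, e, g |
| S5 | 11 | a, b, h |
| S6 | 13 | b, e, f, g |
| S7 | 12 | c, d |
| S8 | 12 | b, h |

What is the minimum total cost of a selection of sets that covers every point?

33

S2, S4, S7 together cover every point (S2 ∪ S4 ∪ S7 = {a, b, c, d, e, f, g, h}); total cost 7 + 14 + 12 = 33.
The greedy pick S1, S7, S6, S2 costs 37; no covering selection beats 33.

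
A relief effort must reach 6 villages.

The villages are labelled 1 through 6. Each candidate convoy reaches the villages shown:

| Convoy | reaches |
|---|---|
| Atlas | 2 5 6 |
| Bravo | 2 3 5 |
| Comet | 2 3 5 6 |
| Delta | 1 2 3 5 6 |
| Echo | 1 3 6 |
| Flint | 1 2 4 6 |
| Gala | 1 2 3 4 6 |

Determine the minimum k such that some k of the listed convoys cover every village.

2

Take {Delta, Gala}. Their union is {1, 2, 3, 4, 5, 6}, which is all 6 villages.
No single convoy has all 6 villages (the largest, Delta, has 5), so 2 is optimal.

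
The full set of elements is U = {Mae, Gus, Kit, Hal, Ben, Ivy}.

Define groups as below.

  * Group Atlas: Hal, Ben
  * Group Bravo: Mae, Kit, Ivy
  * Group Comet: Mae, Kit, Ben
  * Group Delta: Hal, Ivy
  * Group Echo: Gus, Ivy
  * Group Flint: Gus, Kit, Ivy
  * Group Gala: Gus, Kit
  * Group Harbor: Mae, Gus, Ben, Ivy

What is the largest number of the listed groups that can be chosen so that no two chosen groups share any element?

Delta, Gala are pairwise disjoint (Delta={Hal,Ivy}; Gala={Gus,Kit}).
Every remaining group overlaps one of these, and no 3 of the listed groups are pairwise disjoint, so 2 is the maximum.

2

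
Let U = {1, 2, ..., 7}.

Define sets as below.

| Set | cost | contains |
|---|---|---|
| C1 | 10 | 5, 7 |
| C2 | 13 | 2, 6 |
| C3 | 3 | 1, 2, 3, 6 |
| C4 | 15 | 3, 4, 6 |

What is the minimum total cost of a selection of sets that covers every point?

28

C1, C3, C4 together cover every point (C1 ∪ C3 ∪ C4 = {1, 2, 3, 4, 5, 6, 7}); total cost 10 + 3 + 15 = 28.
No covering selection has total cost below 28.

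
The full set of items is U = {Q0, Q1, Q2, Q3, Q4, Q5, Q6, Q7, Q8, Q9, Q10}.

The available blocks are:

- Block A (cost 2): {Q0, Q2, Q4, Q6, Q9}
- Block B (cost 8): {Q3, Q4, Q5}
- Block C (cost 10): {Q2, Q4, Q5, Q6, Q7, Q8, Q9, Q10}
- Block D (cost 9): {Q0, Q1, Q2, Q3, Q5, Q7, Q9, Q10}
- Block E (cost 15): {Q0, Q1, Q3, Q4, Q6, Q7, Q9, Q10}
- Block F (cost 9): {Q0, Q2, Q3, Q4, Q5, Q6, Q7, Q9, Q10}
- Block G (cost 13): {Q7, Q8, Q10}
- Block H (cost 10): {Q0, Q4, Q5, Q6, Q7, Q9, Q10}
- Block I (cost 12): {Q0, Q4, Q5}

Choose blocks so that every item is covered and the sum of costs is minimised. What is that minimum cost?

C, D together cover every item (C ∪ D = {Q0, Q1, Q2, Q3, Q4, Q5, Q6, Q7, Q8, Q9, Q10}); total cost 10 + 9 = 19.
The greedy pick A, D, C costs 21; no covering selection beats 19.

19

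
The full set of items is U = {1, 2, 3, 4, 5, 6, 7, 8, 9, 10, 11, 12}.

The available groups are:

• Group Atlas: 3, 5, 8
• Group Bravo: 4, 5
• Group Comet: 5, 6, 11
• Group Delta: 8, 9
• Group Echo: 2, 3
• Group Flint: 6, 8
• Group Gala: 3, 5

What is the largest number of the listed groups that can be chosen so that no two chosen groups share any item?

Comet, Delta, Echo are pairwise disjoint (Comet={5,6,11}; Delta={8,9}; Echo={2,3}).
Every remaining group overlaps one of these, and no 4 of the listed groups are pairwise disjoint, so 3 is the maximum.

3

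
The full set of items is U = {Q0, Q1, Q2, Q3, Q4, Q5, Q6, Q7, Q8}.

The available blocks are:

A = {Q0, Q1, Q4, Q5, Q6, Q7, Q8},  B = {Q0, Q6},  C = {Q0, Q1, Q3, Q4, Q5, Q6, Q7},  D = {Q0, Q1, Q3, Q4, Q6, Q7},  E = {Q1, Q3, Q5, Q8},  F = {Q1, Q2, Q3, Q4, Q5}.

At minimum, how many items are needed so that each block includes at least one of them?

Take H = {Q5, Q6}. Each listed block contains at least one of these, so H is a hitting set of size 2.
The blocks B, E are pairwise disjoint, so any hitting set needs a separate item for each — at least 2. Hence 2 is optimal.

2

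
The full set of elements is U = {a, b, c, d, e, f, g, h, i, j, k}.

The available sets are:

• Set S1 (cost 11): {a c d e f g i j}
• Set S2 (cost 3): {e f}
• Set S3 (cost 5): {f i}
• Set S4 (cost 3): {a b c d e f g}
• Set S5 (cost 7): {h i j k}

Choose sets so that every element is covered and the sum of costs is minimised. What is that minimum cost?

10

S4, S5 together cover every element (S4 ∪ S5 = {a, b, c, d, e, f, g, h, i, j, k}); total cost 3 + 7 = 10.
No covering selection has total cost below 10.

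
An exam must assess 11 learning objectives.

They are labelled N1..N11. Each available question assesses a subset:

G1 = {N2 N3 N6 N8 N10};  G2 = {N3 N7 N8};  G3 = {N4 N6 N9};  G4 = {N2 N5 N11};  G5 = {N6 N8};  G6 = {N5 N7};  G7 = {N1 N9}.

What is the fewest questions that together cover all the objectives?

5

G1 and G2 and G3 and G4 and G7 together: G1 ∪ G2 ∪ G3 ∪ G4 ∪ G7 = {N1, N2, N3, N4, N5, N6, N7, N8, N9, N10, N11} — every objective is covered.
No 4 of the 7 questions cover everything (all 35 combinations miss at least one objective), so 5 is optimal.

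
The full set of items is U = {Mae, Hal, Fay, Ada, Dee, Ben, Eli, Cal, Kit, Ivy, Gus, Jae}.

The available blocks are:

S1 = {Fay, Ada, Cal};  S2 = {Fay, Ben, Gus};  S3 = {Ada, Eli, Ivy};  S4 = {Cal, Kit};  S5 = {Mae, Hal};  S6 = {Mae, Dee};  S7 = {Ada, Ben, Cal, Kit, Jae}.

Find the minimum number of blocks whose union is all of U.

5

Take {S2, S3, S5, S6, S7}. Their union is {Mae, Hal, Fay, Ada, Dee, Ben, Eli, Cal, Kit, Ivy, Gus, Jae}, which is all 12 items.
Only S7 contains Jae, so S7 is forced; the remaining 7 items need at least 4 more blocks (each remaining block adds at most 2) — so at least 5 blocks are needed, and 5 is optimal.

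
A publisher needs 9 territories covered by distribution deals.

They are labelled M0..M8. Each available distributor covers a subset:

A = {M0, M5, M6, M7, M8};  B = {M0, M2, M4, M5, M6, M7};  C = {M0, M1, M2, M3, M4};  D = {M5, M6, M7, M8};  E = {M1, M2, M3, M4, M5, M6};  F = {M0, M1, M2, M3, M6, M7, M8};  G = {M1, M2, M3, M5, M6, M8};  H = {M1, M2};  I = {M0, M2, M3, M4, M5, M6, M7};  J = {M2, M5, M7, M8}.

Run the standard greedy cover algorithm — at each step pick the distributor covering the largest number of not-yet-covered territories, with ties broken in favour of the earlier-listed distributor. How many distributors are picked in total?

2

Greedy: pick F (covers 7 new) → pick B (covers 2 new). Total picks: 2.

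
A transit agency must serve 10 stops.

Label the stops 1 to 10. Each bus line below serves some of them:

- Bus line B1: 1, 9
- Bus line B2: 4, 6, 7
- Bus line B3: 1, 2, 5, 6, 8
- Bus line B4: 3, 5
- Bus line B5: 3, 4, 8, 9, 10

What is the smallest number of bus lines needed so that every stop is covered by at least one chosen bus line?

B2 and B3 and B5 together: B2 ∪ B3 ∪ B5 = {1, 2, 3, 4, 5, 6, 7, 8, 9, 10} — every stop is covered.
Only B3 contains 2, so B3 is forced; the remaining 5 stops need at least 2 more bus lines (each remaining bus line adds at most 4) — so at least 3 bus lines are needed, and 3 is optimal.

3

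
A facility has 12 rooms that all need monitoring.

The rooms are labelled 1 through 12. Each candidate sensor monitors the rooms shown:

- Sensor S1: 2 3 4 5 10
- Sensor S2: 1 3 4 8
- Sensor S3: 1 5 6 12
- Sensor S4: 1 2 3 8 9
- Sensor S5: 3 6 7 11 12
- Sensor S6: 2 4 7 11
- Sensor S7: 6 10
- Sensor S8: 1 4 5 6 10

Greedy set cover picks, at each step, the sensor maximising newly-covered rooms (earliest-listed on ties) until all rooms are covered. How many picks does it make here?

3

Greedy: pick S1 (covers 5 new) → pick S5 (covers 4 new) → pick S4 (covers 3 new). Total picks: 3.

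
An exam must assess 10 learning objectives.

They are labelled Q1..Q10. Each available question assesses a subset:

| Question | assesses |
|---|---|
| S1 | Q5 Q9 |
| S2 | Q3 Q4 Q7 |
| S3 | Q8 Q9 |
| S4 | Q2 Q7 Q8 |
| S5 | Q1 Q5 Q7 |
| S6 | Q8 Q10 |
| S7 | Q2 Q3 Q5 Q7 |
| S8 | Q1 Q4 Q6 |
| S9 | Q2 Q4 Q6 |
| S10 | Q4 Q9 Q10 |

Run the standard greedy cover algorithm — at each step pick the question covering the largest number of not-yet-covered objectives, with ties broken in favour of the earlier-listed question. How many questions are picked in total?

Greedy: pick S7 (covers 4 new) → pick S8 (covers 3 new) → pick S3 (covers 2 new) → pick S6 (covers 1 new). Total picks: 4.

4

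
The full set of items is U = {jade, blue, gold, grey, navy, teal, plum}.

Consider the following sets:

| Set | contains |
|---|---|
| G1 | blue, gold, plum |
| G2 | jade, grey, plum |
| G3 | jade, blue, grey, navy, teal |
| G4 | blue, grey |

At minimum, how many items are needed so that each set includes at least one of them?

The 2 items {blue, plum} hit every set.
No single item lies in every set, so at least 2 are needed and 2 is optimal.

2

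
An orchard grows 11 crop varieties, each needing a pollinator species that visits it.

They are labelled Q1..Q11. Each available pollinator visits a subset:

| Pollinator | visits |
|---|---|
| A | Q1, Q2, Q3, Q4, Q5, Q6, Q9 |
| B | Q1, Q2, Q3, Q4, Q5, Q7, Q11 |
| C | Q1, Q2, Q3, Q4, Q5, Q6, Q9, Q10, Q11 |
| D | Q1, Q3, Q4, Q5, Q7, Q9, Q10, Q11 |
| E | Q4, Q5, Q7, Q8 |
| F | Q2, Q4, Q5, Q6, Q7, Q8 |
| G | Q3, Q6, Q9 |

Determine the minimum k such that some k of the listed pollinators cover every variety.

Take {C, E}. Their union is {Q1, Q2, Q3, Q4, Q5, Q6, Q7, Q8, Q9, Q10, Q11}, which is all 11 varieties.
No single pollinator has all 11 varieties (the largest, C, has 9), so 2 is optimal.

2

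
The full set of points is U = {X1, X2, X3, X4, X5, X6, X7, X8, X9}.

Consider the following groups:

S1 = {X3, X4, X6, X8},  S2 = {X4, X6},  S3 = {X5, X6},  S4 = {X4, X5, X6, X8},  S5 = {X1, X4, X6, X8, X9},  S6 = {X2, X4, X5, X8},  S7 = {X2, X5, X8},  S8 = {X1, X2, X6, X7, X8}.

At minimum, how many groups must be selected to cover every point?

S1, S3, S5, and S8 cover everything between them: the union {X1, X2, X3, X4, X5, X6, X7, X8, X9} is all of U.
No 3 of the 8 groups cover everything (all 56 combinations miss at least one point), so 4 is optimal.

4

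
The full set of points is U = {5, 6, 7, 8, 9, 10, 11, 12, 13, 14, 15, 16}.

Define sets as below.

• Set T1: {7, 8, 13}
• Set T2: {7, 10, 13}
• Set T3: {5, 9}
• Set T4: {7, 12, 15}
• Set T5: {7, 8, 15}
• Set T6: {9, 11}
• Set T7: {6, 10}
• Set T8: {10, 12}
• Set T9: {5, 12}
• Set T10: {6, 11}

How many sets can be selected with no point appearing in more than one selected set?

4

T1, T6, T7, T9 are pairwise disjoint (T1={7,8,13}; T6={9,11}; T7={6,10}; T9={5,12}).
Every remaining set overlaps one of these, and no 5 of the listed sets are pairwise disjoint, so 4 is the maximum.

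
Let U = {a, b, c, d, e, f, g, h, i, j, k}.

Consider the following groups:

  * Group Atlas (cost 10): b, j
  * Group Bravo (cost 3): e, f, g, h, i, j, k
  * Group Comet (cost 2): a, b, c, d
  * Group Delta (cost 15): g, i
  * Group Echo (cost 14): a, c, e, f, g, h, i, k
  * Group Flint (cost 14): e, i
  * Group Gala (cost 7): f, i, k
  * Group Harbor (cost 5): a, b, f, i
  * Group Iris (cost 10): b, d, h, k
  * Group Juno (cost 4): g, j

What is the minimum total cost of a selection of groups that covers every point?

5

Bravo, Comet together cover every point (Bravo ∪ Comet = {a, b, c, d, e, f, g, h, i, j, k}); total cost 3 + 2 = 5.
No covering selection has total cost below 5.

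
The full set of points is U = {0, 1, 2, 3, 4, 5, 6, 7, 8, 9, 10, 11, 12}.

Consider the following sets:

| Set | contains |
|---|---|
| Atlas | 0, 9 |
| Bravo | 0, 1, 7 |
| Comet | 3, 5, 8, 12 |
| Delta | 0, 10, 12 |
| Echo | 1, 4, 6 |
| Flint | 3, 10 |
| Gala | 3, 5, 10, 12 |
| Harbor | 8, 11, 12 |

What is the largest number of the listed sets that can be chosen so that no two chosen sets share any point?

Atlas, Echo, Flint, Harbor are pairwise disjoint (Atlas={0,9}; Echo={1,4,6}; Flint={3,10}; Harbor={8,11,12}).
Every remaining set overlaps one of these, and no 5 of the listed sets are pairwise disjoint, so 4 is the maximum.

4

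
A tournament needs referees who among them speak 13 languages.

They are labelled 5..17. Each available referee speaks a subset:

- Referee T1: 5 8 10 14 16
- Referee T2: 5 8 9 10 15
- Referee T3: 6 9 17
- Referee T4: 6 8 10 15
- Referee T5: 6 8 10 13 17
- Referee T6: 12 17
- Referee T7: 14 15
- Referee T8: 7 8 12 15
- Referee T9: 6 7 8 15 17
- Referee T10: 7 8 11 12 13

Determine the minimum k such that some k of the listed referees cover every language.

T1 and T3 and T7 and T10 together: T1 ∪ T3 ∪ T7 ∪ T10 = {5, 6, 7, 8, 9, 10, 11, 12, 13, 14, 15, 16, 17} — every language is covered.
No 3 of the 10 referees cover everything (all 120 combinations miss at least one language), so 4 is optimal.

4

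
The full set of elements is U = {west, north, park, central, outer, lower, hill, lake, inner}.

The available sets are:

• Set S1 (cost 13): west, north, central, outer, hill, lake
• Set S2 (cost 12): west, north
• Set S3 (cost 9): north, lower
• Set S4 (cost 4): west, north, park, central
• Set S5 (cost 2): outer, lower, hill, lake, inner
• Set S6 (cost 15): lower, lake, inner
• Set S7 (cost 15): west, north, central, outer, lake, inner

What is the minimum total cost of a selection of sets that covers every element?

S4, S5 together cover every element (S4 ∪ S5 = {west, north, park, central, outer, lower, hill, lake, inner}); total cost 4 + 2 = 6.
No covering selection has total cost below 6.

6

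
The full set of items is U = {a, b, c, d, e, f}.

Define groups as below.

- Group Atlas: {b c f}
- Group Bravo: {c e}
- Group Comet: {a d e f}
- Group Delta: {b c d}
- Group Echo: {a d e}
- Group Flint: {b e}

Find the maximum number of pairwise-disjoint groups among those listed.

2

Atlas, Echo are pairwise disjoint (Atlas={b,c,f}; Echo={a,d,e}).
Every remaining group overlaps one of these, and no 3 of the listed groups are pairwise disjoint, so 2 is the maximum.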